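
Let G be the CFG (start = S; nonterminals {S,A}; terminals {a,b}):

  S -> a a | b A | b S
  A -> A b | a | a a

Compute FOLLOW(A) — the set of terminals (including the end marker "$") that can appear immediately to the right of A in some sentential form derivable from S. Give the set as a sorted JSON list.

Compute FIRST by fixpoint:
round 1:
  A via A→a: +{a}
  S via S→a a: +{a}
  S via S→b A: +{b}
  S: {a,b}  A: {a}
round 2: (no change)
  S: {a,b}  A: {a}

Compute FOLLOW by fixpoint:
initialize: $ ∈ FOLLOW(S)
round 1:
  A→A b: FOLLOW(A) ⊇ FIRST(b) = {b}; new: +{b}
  S→b A: FOLLOW(A) ⊇ FOLLOW(S) ⊇ {$}; new: +{$}
  FOLLOW(S)={$}  FOLLOW(A)={$,b}
round 2: (stable)
  FOLLOW(S)={$}  FOLLOW(A)={$,b}

FOLLOW(A) = ["$", "b"]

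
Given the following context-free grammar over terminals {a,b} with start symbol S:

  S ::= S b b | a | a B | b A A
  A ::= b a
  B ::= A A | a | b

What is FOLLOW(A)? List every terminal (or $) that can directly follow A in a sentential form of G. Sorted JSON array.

FIRST iteration:
iter 1:
  A via A→b a: +{b}
  B via B→A A: +{b}
  B via B→a: +{a}
  S via S→a: +{a}
  S via S→b A A: +{b}
  FIRST[S]={a,b}  FIRST[A]={b}  FIRST[B]={a,b}
iter 2: done
  FIRST[S]={a,b}  FIRST[A]={b}  FIRST[B]={a,b}

Compute FOLLOW by fixpoint:
FOLLOW(S) := {$}
[1]
  B→A A: FOLLOW(A) ⊇ FIRST(A) = {b}; new: +{b}
  S→S b b: FOLLOW(S) ⊇ FIRST(b) = {b}; new: +{b}
  S→a B: FOLLOW(B) ⊇ FOLLOW(S) ⊇ {$,b}; new: +{$,b}
  S→b A A: FOLLOW(A) ⊇ FOLLOW(S) ⊇ {$,b}; new: +{$}
  FOLLOW(S)={$,b}  FOLLOW(A)={$,b}  FOLLOW(B)={$,b}
[2] — fixpoint
  FOLLOW(S)={$,b}  FOLLOW(A)={$,b}  FOLLOW(B)={$,b}

FOLLOW(A) = ["$", "b"]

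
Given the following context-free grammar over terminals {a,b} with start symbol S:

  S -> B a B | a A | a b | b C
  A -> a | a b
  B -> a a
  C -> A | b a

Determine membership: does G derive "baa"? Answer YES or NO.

Convert to CNF:
  S -> B X2 | T0 A | T0 T1 | T1 C
  A -> T0 T1 | a
  B -> T0 T0
  C -> T0 T1 | T1 T0 | a
  T0 -> a
  T1 -> b
  X2 -> T0 B

CYK fill:
  cell(0,0) b: {T1}  orig:{}
  cell(1,1) a: {A,C,T0}  orig:{A,C}
  cell(2,2) a: {A,C,T0}  orig:{A,C}
  cell(0,1) ba: {C,S}
  cell(1,2) aa: {B,S}
  cell(0,2) baa: ∅

S ∉ T[0,2] ⇒ NO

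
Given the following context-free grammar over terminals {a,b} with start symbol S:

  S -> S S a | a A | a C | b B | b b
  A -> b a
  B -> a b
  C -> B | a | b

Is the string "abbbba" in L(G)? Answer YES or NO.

Convert to CNF:
  S -> S X2 | T0 B | T0 T0 | T1 A | T1 C
  A -> T0 T1
  B -> T1 T0
  C -> T1 T0 | a | b
  T0 -> b
  T1 -> a
  X2 -> S T1

CYK fill:
  T[0,0] 'a' = {C,T1}  orig:{C}
  T[1,1] 'b' = {C,T0}  orig:{C}
  T[2,2] 'b' = {C,T0}  orig:{C}
  T[3,3] 'b' = {C,T0}  orig:{C}
  T[4,4] 'b' = {C,T0}  orig:{C}
  T[5,5] 'a' = {C,T1}  orig:{C}
  T[0,1] 'ab' = {B,C,S}
  T[1,2] 'bb' = {S}
  T[2,3] 'bb' = {S}
  T[3,4] 'bb' = {S}
  T[4,5] 'ba' = {A}
  T[0,2] 'abb' = ∅
  T[1,3] 'bbb' = ∅
  T[2,4] 'bbb' = ∅
  T[3,5] 'bba' = {X2}  orig:{}
  T[0,3] 'abbb' = ∅
  T[1,4] 'bbbb' = ∅
  T[2,5] 'bbba' = ∅
  T[0,4] 'abbbb' = ∅
  T[1,5] 'bbbba' = {S}
  T[0,5] 'abbbba' = ∅

S ∉ T[0,5] ⇒ NO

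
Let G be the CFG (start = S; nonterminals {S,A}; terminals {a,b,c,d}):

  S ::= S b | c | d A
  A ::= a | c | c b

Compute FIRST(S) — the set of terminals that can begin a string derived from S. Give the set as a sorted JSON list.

FIRST sets, iterate to fixpoint:
round 1:
  A via A→a: +{a}
  A via A→c: +{c}
  S via S→c: +{c}
  S via S→d A: +{d}
  FIRST[S]={c,d}  FIRST[A]={a,c}
round 2: (stable)
  FIRST[S]={c,d}  FIRST[A]={a,c}

FIRST(S) = ["c", "d"]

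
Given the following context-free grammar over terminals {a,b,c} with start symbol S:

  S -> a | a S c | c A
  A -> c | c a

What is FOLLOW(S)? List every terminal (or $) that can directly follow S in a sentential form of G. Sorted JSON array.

FIRST sets, iterate to fixpoint:
round 1:
  A via A→c: +{c}
  S via S→a: +{a}
  S via S→c A: +{c}
  FIRST(S)={a,c}  FIRST(A)={c}
round 2: (stable)
  FIRST(S)={a,c}  FIRST(A)={c}

Compute FOLLOW by fixpoint:
FOLLOW(S) := {$}
pass 1:
  S→a S c: FOLLOW(S) ⊇ FIRST(c) = {c}; new: +{c}
  S→c A: FOLLOW(A) ⊇ FOLLOW(S) ⊇ {$,c}; new: +{$,c}
  S: {$,c}  A: {$,c}
pass 2: (stable)
  S: {$,c}  A: {$,c}

FOLLOW(S) = ["$", "c"]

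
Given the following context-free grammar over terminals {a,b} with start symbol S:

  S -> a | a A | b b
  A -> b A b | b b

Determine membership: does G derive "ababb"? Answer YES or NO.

Convert to CNF:
  S -> T0 T0 | T1 A | a
  A -> T0 T0 | T0 X2
  T0 -> b
  T1 -> a
  X2 -> A T0

Fill CYK table bottom-up:
  cell(0,0) a: {S,T1}  orig:{S}
  cell(1,1) b: {T0}  orig:{}
  cell(2,2) a: {S,T1}  orig:{S}
  cell(3,3) b: {T0}  orig:{}
  cell(4,4) b: {T0}  orig:{}
  cell(0,1) ab: ∅
  cell(1,2) ba: ∅
  cell(2,3) ab: ∅
  cell(3,4) bb: {A,S}
  cell(0,2) aba: ∅
  cell(1,3) bab: ∅
  cell(2,4) abb: {S}
  cell(0,3) abab: ∅
  cell(1,4) babb: ∅
  cell(0,4) ababb: ∅

S ∉ T[0,4] ⇒ NO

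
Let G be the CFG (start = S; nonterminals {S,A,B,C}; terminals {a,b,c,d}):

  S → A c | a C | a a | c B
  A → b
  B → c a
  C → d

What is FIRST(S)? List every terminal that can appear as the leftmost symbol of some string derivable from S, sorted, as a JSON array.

FIRST sets, iterate to fixpoint:
[1]
  A via A→b: +{b}
  B via B→c a: +{c}
  C via C→d: +{d}
  S via S→A c: +{b}
  S via S→a C: +{a}
  S via S→c B: +{c}
  FIRST[S]={a,b,c}  FIRST[A]={b}  FIRST[B]={c}  FIRST[C]={d}
[2] done
  FIRST[S]={a,b,c}  FIRST[A]={b}  FIRST[B]={c}  FIRST[C]={d}

FIRST(S) = ["a", "b", "c"]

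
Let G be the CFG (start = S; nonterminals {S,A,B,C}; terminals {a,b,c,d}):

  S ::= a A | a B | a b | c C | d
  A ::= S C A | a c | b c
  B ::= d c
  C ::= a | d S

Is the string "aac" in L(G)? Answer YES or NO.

Convert to CNF:
  S -> T0 A | T0 B | T0 T2 | T1 C | d
  A -> S X4 | T0 T1 | T2 T1
  B -> T3 T1
  C -> T3 S | a
  T0 -> a
  T1 -> c
  T2 -> b
  T3 -> d
  X4 -> C A

Fill CYK table bottom-up:
  cell(0,0) a: {C,T0}  orig:{C}
  cell(1,1) a: {C,T0}  orig:{C}
  cell(2,2) c: {T1}  orig:{}
  cell(0,1) aa: ∅
  cell(1,2) ac: {A}
  cell(0,2) aac: {S,X4}  orig:{S}

S ∈ T[0,2] ⇒ YES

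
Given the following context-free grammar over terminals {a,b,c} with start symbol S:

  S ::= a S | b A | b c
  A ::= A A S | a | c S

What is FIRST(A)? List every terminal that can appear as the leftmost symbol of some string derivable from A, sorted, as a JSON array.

FIRST iteration:
pass 1:
  A via A→a: +{a}
  A via A→c S: +{c}
  S via S→a S: +{a}
  S via S→b A: +{b}
  FIRST(S)={a,b}  FIRST(A)={a,c}
pass 2: — fixpoint
  FIRST(S)={a,b}  FIRST(A)={a,c}

FIRST(A) = ["a", "c"]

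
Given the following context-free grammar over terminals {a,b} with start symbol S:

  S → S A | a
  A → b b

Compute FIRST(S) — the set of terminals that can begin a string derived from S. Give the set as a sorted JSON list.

Compute FIRST by fixpoint:
iter 1:
  A via A→b b: +{b}
  S via S→a: +{a}
  FIRST(S)={a}  FIRST(A)={b}
iter 2: (stable)
  FIRST(S)={a}  FIRST(A)={b}

FIRST(S) = ["a"]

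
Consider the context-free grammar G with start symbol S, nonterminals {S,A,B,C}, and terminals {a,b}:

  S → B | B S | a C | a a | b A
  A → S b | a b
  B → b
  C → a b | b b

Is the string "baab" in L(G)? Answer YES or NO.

CNF form of G:
  S -> B S | T0 A | T1 C | T1 T1 | b
  A -> S T0 | T1 T0
  B -> b
  C -> T0 T0 | T1 T0
  T0 -> b
  T1 -> a

CYK table (by increasing span):
  [0..0]={B,S,T0}  "b"  orig:{B,S}
  [1..1]={T1}  "a"  orig:{}
  [2..2]={T1}  "a"  orig:{}
  [3..3]={B,S,T0}  "b"  orig:{B,S}
  [0..1]=∅  "ba"
  [1..2]={S}  "aa"
  [2..3]={A,C}  "ab"
  [0..2]={S}  "baa"
  [1..3]={A,S}  "aab"
  [0..3]={A,S}  "baab"

S ∈ T[0,3] ⇒ YES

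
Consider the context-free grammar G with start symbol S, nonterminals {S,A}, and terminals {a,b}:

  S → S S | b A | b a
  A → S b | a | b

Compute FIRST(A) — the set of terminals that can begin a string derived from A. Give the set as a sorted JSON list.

Compute FIRST by fixpoint:
round 1:
  A via A→a: +{a}
  A via A→b: +{b}
  S via S→b A: +{b}
  FIRST[S]={b}  FIRST[A]={a,b}
round 2: — fixpoint
  FIRST[S]={b}  FIRST[A]={a,b}

FIRST(A) = ["a", "b"]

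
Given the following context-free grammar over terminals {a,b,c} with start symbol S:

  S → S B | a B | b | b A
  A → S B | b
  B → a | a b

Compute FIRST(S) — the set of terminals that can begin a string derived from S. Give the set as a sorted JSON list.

FIRST iteration:
round 1:
  A via A→b: +{b}
  B via B→a: +{a}
  S via S→a B: +{a}
  S via S→b: +{b}
  S: {a,b}  A: {b}  B: {a}
round 2:
  A via A→S B: +{a}
  S: {a,b}  A: {a,b}  B: {a}
round 3: (no change)
  S: {a,b}  A: {a,b}  B: {a}

FIRST(S) = ["a", "b"]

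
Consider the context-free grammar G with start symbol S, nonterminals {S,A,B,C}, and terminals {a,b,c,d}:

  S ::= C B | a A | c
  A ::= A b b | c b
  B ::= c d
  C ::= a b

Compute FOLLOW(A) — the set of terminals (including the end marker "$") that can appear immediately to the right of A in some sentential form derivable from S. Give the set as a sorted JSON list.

FIRST iteration:
round 1:
  A via A→c b: +{c}
  B via B→c d: +{c}
  C via C→a b: +{a}
  S via S→C B: +{a}
  S via S→c: +{c}
  FIRST[S]={a,c}  FIRST[A]={c}  FIRST[B]={c}  FIRST[C]={a}
round 2: (no change)
  FIRST[S]={a,c}  FIRST[A]={c}  FIRST[B]={c}  FIRST[C]={a}

FOLLOW iteration:
seed FOLLOW(S) with $
iter 1:
  A→A b b: FOLLOW(A) ⊇ FIRST(b) = {b}; new: +{b}
  S→C B: FOLLOW(C) ⊇ FIRST(B) = {c}; new: +{c}
  S→C B: FOLLOW(B) ⊇ FOLLOW(S) ⊇ {$}; new: +{$}
  S→a A: FOLLOW(A) ⊇ FOLLOW(S) ⊇ {$}; new: +{$}
  S: {$}  A: {$,b}  B: {$}  C: {c}
iter 2: (no change)
  S: {$}  A: {$,b}  B: {$}  C: {c}

FOLLOW(A) = ["$", "b"]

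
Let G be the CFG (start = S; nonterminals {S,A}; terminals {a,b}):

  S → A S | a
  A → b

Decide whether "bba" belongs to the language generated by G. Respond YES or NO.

CNF form of G:
  S -> A S | a
  A -> b

Fill CYK table bottom-up:
  T[0,0] 'b' = {A}
  T[1,1] 'b' = {A}
  T[2,2] 'a' = {S}
  T[0,1] 'bb' = ∅
  T[1,2] 'ba' = {S}
  T[0,2] 'bba' = {S}

S ∈ T[0,2] ⇒ YES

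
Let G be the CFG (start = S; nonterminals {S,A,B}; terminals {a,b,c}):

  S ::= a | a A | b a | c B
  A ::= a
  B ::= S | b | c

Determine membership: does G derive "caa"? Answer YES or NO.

CNF form of G:
  S -> T0 A | T1 T0 | T2 B | a
  A -> a
  B -> T0 A | T1 T0 | T2 B | a | b | c
  T0 -> a
  T1 -> b
  T2 -> c

Fill CYK table bottom-up:
  T[0,0] 'c' = {B,T2}  orig:{B}
  T[1,1] 'a' = {A,B,S,T0}  orig:{A,B,S}
  T[2,2] 'a' = {A,B,S,T0}  orig:{A,B,S}
  T[0,1] 'ca' = {B,S}
  T[1,2] 'aa' = {B,S}
  T[0,2] 'caa' = {B,S}

S ∈ T[0,2] ⇒ YES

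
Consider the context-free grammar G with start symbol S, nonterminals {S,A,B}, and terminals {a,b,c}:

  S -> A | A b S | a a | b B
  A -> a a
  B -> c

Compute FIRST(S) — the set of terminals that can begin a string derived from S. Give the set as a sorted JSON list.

FIRST sets, iterate to fixpoint:
iter 1:
  A via A→a a: +{a}
  B via B→c: +{c}
  S via S→A: +{a}
  S via S→b B: +{b}
  FIRST[S]={a,b}  FIRST[A]={a}  FIRST[B]={c}
iter 2: done
  FIRST[S]={a,b}  FIRST[A]={a}  FIRST[B]={c}

FIRST(S) = ["a", "b"]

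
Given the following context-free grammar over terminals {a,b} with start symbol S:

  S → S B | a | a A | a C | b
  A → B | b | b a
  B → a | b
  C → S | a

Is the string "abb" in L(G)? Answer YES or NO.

CNF form of G:
  S -> S B | T1 A | T1 C | a | b
  A -> T0 T1 | a | b
  B -> a | b
  C -> S B | T1 A | T1 C | a | b
  T0 -> b
  T1 -> a

CYK table (by increasing span):
  T[0,0] 'a' = {A,B,C,S,T1}  orig:{A,B,C,S}
  T[1,1] 'b' = {A,B,C,S,T0}  orig:{A,B,C,S}
  T[2,2] 'b' = {A,B,C,S,T0}  orig:{A,B,C,S}
  T[0,1] 'ab' = {C,S}
  T[1,2] 'bb' = {C,S}
  T[0,2] 'abb' = {C,S}

S ∈ T[0,2] ⇒ YES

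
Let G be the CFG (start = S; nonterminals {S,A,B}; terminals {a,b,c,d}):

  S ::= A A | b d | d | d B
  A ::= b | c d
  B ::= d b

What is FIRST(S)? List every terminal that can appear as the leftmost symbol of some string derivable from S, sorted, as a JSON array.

Compute FIRST by fixpoint:
iter 1:
  A via A→b: +{b}
  A via A→c d: +{c}
  B via B→d b: +{d}
  S via S→A A: +{b,c}
  S via S→d: +{d}
  FIRST(S)={b,c,d}  FIRST(A)={b,c}  FIRST(B)={d}
iter 2: — fixpoint
  FIRST(S)={b,c,d}  FIRST(A)={b,c}  FIRST(B)={d}

FIRST(S) = ["b", "c", "d"]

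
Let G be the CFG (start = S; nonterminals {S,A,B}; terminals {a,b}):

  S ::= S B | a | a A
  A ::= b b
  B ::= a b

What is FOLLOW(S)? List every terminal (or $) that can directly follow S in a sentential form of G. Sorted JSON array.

FIRST sets, iterate to fixpoint:
pass 1:
  A via A→b b: +{b}
  B via B→a b: +{a}
  S via S→a: +{a}
  FIRST[S]={a}  FIRST[A]={b}  FIRST[B]={a}
pass 2: — fixpoint
  FIRST[S]={a}  FIRST[A]={b}  FIRST[B]={a}

FOLLOW iteration:
seed FOLLOW(S) with $
[1]
  S→S B: FOLLOW(S) ⊇ FIRST(B) = {a}; new: +{a}
  S→S B: FOLLOW(B) ⊇ FOLLOW(S) ⊇ {$,a}; new: +{$,a}
  S→a A: FOLLOW(A) ⊇ FOLLOW(S) ⊇ {$,a}; new: +{$,a}
  S: {$,a}  A: {$,a}  B: {$,a}
[2] (no change)
  S: {$,a}  A: {$,a}  B: {$,a}

FOLLOW(S) = ["$", "a"]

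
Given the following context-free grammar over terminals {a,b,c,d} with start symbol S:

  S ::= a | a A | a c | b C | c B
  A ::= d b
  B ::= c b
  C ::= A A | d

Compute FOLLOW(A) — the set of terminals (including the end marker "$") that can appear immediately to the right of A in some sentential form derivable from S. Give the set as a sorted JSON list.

FIRST iteration:
[1]
  A via A→d b: +{d}
  B via B→c b: +{c}
  C via C→A A: +{d}
  S via S→a: +{a}
  S via S→b C: +{b}
  S via S→c B: +{c}
  S: {a,b,c}  A: {d}  B: {c}  C: {d}
[2] done
  S: {a,b,c}  A: {d}  B: {c}  C: {d}

FOLLOW sets:
initialize: $ ∈ FOLLOW(S)
[1]
  C→A A: FOLLOW(A) ⊇ FIRST(A) = {d}; new: +{d}
  S→a A: FOLLOW(A) ⊇ FOLLOW(S) ⊇ {$}; new: +{$}
  S→b C: FOLLOW(C) ⊇ FOLLOW(S) ⊇ {$}; new: +{$}
  S→c B: FOLLOW(B) ⊇ FOLLOW(S) ⊇ {$}; new: +{$}
  FOLLOW[S]={$}  FOLLOW[A]={$,d}  FOLLOW[B]={$}  FOLLOW[C]={$}
[2] (no change)
  FOLLOW[S]={$}  FOLLOW[A]={$,d}  FOLLOW[B]={$}  FOLLOW[C]={$}

FOLLOW(A) = ["$", "d"]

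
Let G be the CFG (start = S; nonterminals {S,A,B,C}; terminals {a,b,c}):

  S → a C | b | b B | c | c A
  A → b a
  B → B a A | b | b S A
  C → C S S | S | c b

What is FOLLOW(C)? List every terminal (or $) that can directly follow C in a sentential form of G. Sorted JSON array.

FIRST iteration:
[1]
  A via A→b a: +{b}
  B via B→b: +{b}
  C via C→c b: +{c}
  S via S→a C: +{a}
  S via S→b: +{b}
  S via S→c: +{c}
  FIRST[S]={a,b,c}  FIRST[A]={b}  FIRST[B]={b}  FIRST[C]={c}
[2]
  C via C→S: +{a,b}
  FIRST[S]={a,b,c}  FIRST[A]={b}  FIRST[B]={b}  FIRST[C]={a,b,c}
[3] — fixpoint
  FIRST[S]={a,b,c}  FIRST[A]={b}  FIRST[B]={b}  FIRST[C]={a,b,c}

Compute FOLLOW by fixpoint:
initialize: $ ∈ FOLLOW(S)
iter 1:
  B→B a A: FOLLOW(B) ⊇ FIRST(a) = {a}; new: +{a}
  B→B a A: FOLLOW(A) ⊇ FOLLOW(B) ⊇ {a}; new: +{a}
  B→b S A: FOLLOW(S) ⊇ FIRST(A) = {b}; new: +{b}
  C→C S S: FOLLOW(C) ⊇ FIRST(S) = {a,b,c}; new: +{a,b,c}
  C→C S S: FOLLOW(S) ⊇ FIRST(S) = {a,b,c}; new: +{a,c}
  S→a C: FOLLOW(C) ⊇ FOLLOW(S) ⊇ {$,a,b,c}; new: +{$}
  S→b B: FOLLOW(B) ⊇ FOLLOW(S) ⊇ {$,a,b,c}; new: +{$,b,c}
  S→c A: FOLLOW(A) ⊇ FOLLOW(S) ⊇ {$,a,b,c}; new: +{$,b,c}
  S: {$,a,b,c}  A: {$,a,b,c}  B: {$,a,b,c}  C: {$,a,b,c}
iter 2: (no change)
  S: {$,a,b,c}  A: {$,a,b,c}  B: {$,a,b,c}  C: {$,a,b,c}

FOLLOW(C) = ["$", "a", "b", "c"]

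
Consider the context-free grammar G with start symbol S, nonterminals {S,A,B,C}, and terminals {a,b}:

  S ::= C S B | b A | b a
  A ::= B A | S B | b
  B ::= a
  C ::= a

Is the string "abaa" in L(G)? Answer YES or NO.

Convert to CNF:
  S -> C X2 | T0 A | T0 T1
  A -> B A | S B | b
  B -> a
  C -> a
  T0 -> b
  T1 -> a
  X2 -> S B

Fill CYK table bottom-up:
  T[0,0] 'a' = {B,C,T1}  orig:{B,C}
  T[1,1] 'b' = {A,T0}  orig:{A}
  T[2,2] 'a' = {B,C,T1}  orig:{B,C}
  T[3,3] 'a' = {B,C,T1}  orig:{B,C}
  T[0,1] 'ab' = {A}
  T[1,2] 'ba' = {S}
  T[2,3] 'aa' = ∅
  T[0,2] 'aba' = ∅
  T[1,3] 'baa' = {A,X2}  orig:{A}
  T[0,3] 'abaa' = {A,S}

S ∈ T[0,3] ⇒ YES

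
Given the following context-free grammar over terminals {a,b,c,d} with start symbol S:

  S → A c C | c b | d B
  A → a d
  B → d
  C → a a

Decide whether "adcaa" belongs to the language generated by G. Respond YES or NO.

CNF form of G:
  S -> A X4 | T1 B | T2 T3
  A -> T0 T1
  B -> d
  C -> T0 T0
  T0 -> a
  T1 -> d
  T2 -> c
  T3 -> b
  X4 -> T2 C

CYK fill:
  [0..0]={T0}  "a"  orig:{}
  [1..1]={B,T1}  "d"  orig:{B}
  [2..2]={T2}  "c"  orig:{}
  [3..3]={T0}  "a"  orig:{}
  [4..4]={T0}  "a"  orig:{}
  [0..1]={A}  "ad"
  [1..2]=∅  "dc"
  [2..3]=∅  "ca"
  [3..4]={C}  "aa"
  [0..2]=∅  "adc"
  [1..3]=∅  "dca"
  [2..4]={X4}  "caa"  orig:{}
  [0..3]=∅  "adca"
  [1..4]=∅  "dcaa"
  [0..4]={S}  "adcaa"

S ∈ T[0,4] ⇒ YES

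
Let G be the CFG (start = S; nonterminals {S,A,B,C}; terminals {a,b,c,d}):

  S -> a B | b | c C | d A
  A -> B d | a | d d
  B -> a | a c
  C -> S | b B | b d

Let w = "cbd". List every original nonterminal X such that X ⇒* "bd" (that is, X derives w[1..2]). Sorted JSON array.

CNF form of G:
  S -> T0 A | T1 B | T2 C | b
  A -> B T0 | T0 T0 | a
  B -> T1 T2 | a
  C -> T0 A | T1 B | T2 C | T3 B | T3 T0 | b
  T0 -> d
  T1 -> a
  T2 -> c
  T3 -> b

CYK table (by increasing span), restricted to cells inside w[1..2]:
  [1..1]={C,S,T3}  "b"  orig:{C,S}
  [2..2]={T0}  "d"  orig:{}
  [1..2]={C}  "bd"

Original NTs in T[1,2] deriving "bd": ["C"]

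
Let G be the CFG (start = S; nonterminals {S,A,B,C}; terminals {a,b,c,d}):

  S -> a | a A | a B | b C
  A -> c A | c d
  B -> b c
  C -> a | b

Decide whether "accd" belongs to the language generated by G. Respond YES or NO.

CNF form of G:
  S -> T2 C | T3 A | T3 B | a
  A -> T0 A | T0 T1
  B -> T2 T0
  C -> a | b
  T0 -> c
  T1 -> d
  T2 -> b
  T3 -> a

CYK fill:
  T[0,0] 'a' = {C,S,T3}  orig:{C,S}
  T[1,1] 'c' = {T0}  orig:{}
  T[2,2] 'c' = {T0}  orig:{}
  T[3,3] 'd' = {T1}  orig:{}
  T[0,1] 'ac' = ∅
  T[1,2] 'cc' = ∅
  T[2,3] 'cd' = {A}
  T[0,2] 'acc' = ∅
  T[1,3] 'ccd' = {A}
  T[0,3] 'accd' = {S}

S ∈ T[0,3] ⇒ YES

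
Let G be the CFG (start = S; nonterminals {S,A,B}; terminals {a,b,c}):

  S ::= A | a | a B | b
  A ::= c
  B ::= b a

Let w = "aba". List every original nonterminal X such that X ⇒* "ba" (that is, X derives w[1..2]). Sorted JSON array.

CNF form of G:
  S -> T1 B | a | b | c
  A -> c
  B -> T0 T1
  T0 -> b
  T1 -> a

Fill CYK table bottom-up (cells [i..j] with 1 ≤ i ≤ j ≤ 2 only):
  [1..1]={S,T0}  "b"  orig:{S}
  [2..2]={S,T1}  "a"  orig:{S}
  [1..2]={B}  "ba"

Original NTs in T[1,2] deriving "ba": ["B"]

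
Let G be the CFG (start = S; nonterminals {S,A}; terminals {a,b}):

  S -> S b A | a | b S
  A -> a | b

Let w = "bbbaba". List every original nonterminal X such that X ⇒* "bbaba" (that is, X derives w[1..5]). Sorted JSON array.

CNF form of G:
  S -> S X1 | T0 S | a
  A -> a | b
  T0 -> b
  X1 -> T0 A

Fill CYK table bottom-up, restricted to cells inside w[1..5]:
  T[1,1] 'b' = {A,T0}  orig:{A}
  T[2,2] 'b' = {A,T0}  orig:{A}
  T[3,3] 'a' = {A,S}
  T[4,4] 'b' = {A,T0}  orig:{A}
  T[5,5] 'a' = {A,S}
  T[1,2] 'bb' = {X1}  orig:{}
  T[2,3] 'ba' = {S,X1}  orig:{S}
  T[3,4] 'ab' = ∅
  T[4,5] 'ba' = {S,X1}  orig:{S}
  T[1,3] 'bba' = {S}
  T[2,4] 'bab' = ∅
  T[3,5] 'aba' = {S}
  T[1,4] 'bbab' = ∅
  T[2,5] 'baba' = {S}
  T[1,5] 'bbaba' = {S}

Original NTs in T[1,5] deriving "bbaba": ["S"]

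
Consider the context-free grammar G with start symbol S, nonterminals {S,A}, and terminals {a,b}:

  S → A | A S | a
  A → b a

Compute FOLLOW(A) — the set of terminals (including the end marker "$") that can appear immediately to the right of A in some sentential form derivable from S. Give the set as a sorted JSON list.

FIRST iteration:
[1]
  A via A→b a: +{b}
  S via S→A: +{b}
  S via S→a: +{a}
  S: {a,b}  A: {b}
[2] — fixpoint
  S: {a,b}  A: {b}

Compute FOLLOW by fixpoint:
initialize: $ ∈ FOLLOW(S)
pass 1:
  S→A: FOLLOW(A) ⊇ FOLLOW(S) ⊇ {$}; new: +{$}
  S→A S: FOLLOW(A) ⊇ FIRST(S) = {a,b}; new: +{a,b}
  FOLLOW[S]={$}  FOLLOW[A]={$,a,b}
pass 2: (stable)
  FOLLOW[S]={$}  FOLLOW[A]={$,a,b}

FOLLOW(A) = ["$", "a", "b"]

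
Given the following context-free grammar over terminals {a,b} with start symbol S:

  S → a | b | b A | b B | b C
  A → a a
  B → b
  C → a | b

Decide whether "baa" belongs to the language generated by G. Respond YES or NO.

CNF form of G:
  S -> T1 A | T1 B | T1 C | a | b
  A -> T0 T0
  B -> b
  C -> a | b
  T0 -> a
  T1 -> b

CYK fill:
  [0..0]={B,C,S,T1}  "b"  orig:{B,C,S}
  [1..1]={C,S,T0}  "a"  orig:{C,S}
  [2..2]={C,S,T0}  "a"  orig:{C,S}
  [0..1]={S}  "ba"
  [1..2]={A}  "aa"
  [0..2]={S}  "baa"

S ∈ T[0,2] ⇒ YES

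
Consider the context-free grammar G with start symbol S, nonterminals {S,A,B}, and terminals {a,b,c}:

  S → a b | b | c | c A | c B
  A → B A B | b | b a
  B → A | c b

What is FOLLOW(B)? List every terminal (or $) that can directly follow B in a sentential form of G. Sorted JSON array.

FIRST iteration:
pass 1:
  A via A→b: +{b}
  B via B→A: +{b}
  B via B→c b: +{c}
  S via S→a b: +{a}
  S via S→b: +{b}
  S via S→c: +{c}
  FIRST[S]={a,b,c}  FIRST[A]={b}  FIRST[B]={b,c}
pass 2:
  A via A→B A B: +{c}
  FIRST[S]={a,b,c}  FIRST[A]={b,c}  FIRST[B]={b,c}
pass 3: (no change)
  FIRST[S]={a,b,c}  FIRST[A]={b,c}  FIRST[B]={b,c}

Compute FOLLOW by fixpoint:
initialize: $ ∈ FOLLOW(S)
iter 1:
  A→B A B: FOLLOW(B) ⊇ FIRST(A) = {b,c}; new: +{b,c}
  A→B A B: FOLLOW(A) ⊇ FIRST(B) = {b,c}; new: +{b,c}
  S→c A: FOLLOW(A) ⊇ FOLLOW(S) ⊇ {$}; new: +{$}
  S→c B: FOLLOW(B) ⊇ FOLLOW(S) ⊇ {$}; new: +{$}
  S: {$}  A: {$,b,c}  B: {$,b,c}
iter 2: done
  S: {$}  A: {$,b,c}  B: {$,b,c}

FOLLOW(B) = ["$", "b", "c"]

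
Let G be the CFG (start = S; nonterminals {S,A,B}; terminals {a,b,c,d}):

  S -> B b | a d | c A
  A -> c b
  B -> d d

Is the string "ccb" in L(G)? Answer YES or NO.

CNF form of G:
  S -> B T1 | T0 A | T3 T2
  A -> T0 T1
  B -> T2 T2
  T0 -> c
  T1 -> b
  T2 -> d
  T3 -> a

Fill CYK table bottom-up:
  T[0,0] 'c' = {T0}  orig:{}
  T[1,1] 'c' = {T0}  orig:{}
  T[2,2] 'b' = {T1}  orig:{}
  T[0,1] 'cc' = ∅
  T[1,2] 'cb' = {A}
  T[0,2] 'ccb' = {S}

S ∈ T[0,2] ⇒ YES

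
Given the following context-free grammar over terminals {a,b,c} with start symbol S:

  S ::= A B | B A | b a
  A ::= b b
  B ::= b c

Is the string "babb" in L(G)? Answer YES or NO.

CNF form of G:
  S -> A B | B A | T0 T2
  A -> T0 T0
  B -> T0 T1
  T0 -> b
  T1 -> c
  T2 -> a

Fill CYK table bottom-up:
  [0..0]={T0}  "b"  orig:{}
  [1..1]={T2}  "a"  orig:{}
  [2..2]={T0}  "b"  orig:{}
  [3..3]={T0}  "b"  orig:{}
  [0..1]={S}  "ba"
  [1..2]=∅  "ab"
  [2..3]={A}  "bb"
  [0..2]=∅  "bab"
  [1..3]=∅  "abb"
  [0..3]=∅  "babb"

S ∉ T[0,3] ⇒ NO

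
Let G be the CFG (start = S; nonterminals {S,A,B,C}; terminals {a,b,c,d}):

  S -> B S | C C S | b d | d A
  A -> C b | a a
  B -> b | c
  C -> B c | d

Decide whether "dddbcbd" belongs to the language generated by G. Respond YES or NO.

Convert to CNF:
  S -> B S | C X4 | T0 T3 | T3 A
  A -> C T0 | T1 T1
  B -> b | c
  C -> B T2 | d
  T0 -> b
  T1 -> a
  T2 -> c
  T3 -> d
  X4 -> C S

CYK fill:
  T[0,0] 'd' = {C,T3}  orig:{C}
  T[1,1] 'd' = {C,T3}  orig:{C}
  T[2,2] 'd' = {C,T3}  orig:{C}
  T[3,3] 'b' = {B,T0}  orig:{B}
  T[4,4] 'c' = {B,T2}  orig:{B}
  T[5,5] 'b' = {B,T0}  orig:{B}
  T[6,6] 'd' = {C,T3}  orig:{C}
  T[0,1] 'dd' = ∅
  T[1,2] 'dd' = ∅
  T[2,3] 'db' = {A}
  T[3,4] 'bc' = {C}
  T[4,5] 'cb' = ∅
  T[5,6] 'bd' = {S}
  T[0,2] 'ddd' = ∅
  T[1,3] 'ddb' = {S}
  T[2,4] 'dbc' = ∅
  T[3,5] 'bcb' = {A}
  T[4,6] 'cbd' = {S}
  T[0,3] 'dddb' = {X4}  orig:{}
  T[1,4] 'ddbc' = ∅
  T[2,5] 'dbcb' = {S}
  T[3,6] 'bcbd' = {S,X4}  orig:{S}
  T[0,4] 'dddbc' = ∅
  T[1,5] 'ddbcb' = {X4}  orig:{}
  T[2,6] 'dbcbd' = {S,X4}  orig:{S}
  T[0,5] 'dddbcb' = {S}
  T[1,6] 'ddbcbd' = {S,X4}  orig:{S}
  T[0,6] 'dddbcbd' = {S,X4}  orig:{S}

S ∈ T[0,6] ⇒ YES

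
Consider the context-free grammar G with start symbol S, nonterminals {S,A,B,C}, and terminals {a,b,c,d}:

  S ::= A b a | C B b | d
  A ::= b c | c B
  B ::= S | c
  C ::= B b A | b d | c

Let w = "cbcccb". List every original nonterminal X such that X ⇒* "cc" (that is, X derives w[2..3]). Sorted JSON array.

Convert to CNF:
  S -> A X7 | C X8 | d
  A -> T0 T1 | T1 B
  B -> A X4 | C X5 | c | d
  C -> B X6 | T0 T3 | c
  T0 -> b
  T1 -> c
  T2 -> a
  T3 -> d
  X4 -> T0 T2
  X5 -> B T0
  X6 -> T0 A
  X7 -> T0 T2
  X8 -> B T0

CYK table (by increasing span) (cells [i..j] with 2 ≤ i ≤ j ≤ 3 only):
  T[2,2] 'c' = {B,C,T1}  orig:{B,C}
  T[3,3] 'c' = {B,C,T1}  orig:{B,C}
  T[2,3] 'cc' = {A}

Original NTs in T[2,3] deriving "cc": ["A"]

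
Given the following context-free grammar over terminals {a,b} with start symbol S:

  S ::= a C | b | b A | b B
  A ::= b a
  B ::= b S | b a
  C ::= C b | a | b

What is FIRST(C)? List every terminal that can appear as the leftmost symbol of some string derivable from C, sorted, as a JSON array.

FIRST iteration:
[1]
  A via A→b a: +{b}
  B via B→b S: +{b}
  C via C→a: +{a}
  C via C→b: +{b}
  S via S→a C: +{a}
  S via S→b: +{b}
  S: {a,b}  A: {b}  B: {b}  C: {a,b}
[2] done
  S: {a,b}  A: {b}  B: {b}  C: {a,b}

FIRST(C) = ["a", "b"]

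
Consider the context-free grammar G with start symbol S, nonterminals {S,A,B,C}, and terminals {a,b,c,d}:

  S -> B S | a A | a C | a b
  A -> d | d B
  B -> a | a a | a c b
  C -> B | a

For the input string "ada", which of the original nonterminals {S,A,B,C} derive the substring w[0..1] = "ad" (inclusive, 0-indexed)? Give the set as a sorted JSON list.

Convert to CNF:
  S -> B S | T1 A | T1 C | T1 T3
  A -> T0 B | d
  B -> T1 T1 | T1 X4 | a
  C -> T1 T1 | T1 X5 | a
  T0 -> d
  T1 -> a
  T2 -> c
  T3 -> b
  X4 -> T2 T3
  X5 -> T2 T3

CYK fill (cells [i..j] with 0 ≤ i ≤ j ≤ 1 only):
  T[0,0] 'a' = {B,C,T1}  orig:{B,C}
  T[1,1] 'd' = {A,T0}  orig:{A}
  T[0,1] 'ad' = {S}

Original NTs in T[0,1] deriving "ad": ["S"]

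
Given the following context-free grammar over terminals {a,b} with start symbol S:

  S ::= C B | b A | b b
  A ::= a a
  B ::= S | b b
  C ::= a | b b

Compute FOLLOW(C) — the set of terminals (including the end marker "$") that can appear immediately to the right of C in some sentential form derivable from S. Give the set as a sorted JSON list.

Compute FIRST by fixpoint:
round 1:
  A via A→a a: +{a}
  B via B→b b: +{b}
  C via C→a: +{a}
  C via C→b b: +{b}
  S via S→C B: +{a,b}
  S: {a,b}  A: {a}  B: {b}  C: {a,b}
round 2:
  B via B→S: +{a}
  S: {a,b}  A: {a}  B: {a,b}  C: {a,b}
round 3: (no change)
  S: {a,b}  A: {a}  B: {a,b}  C: {a,b}

FOLLOW sets:
initialize: $ ∈ FOLLOW(S)
[1]
  S→C B: FOLLOW(C) ⊇ FIRST(B) = {a,b}; new: +{a,b}
  S→C B: FOLLOW(B) ⊇ FOLLOW(S) ⊇ {$}; new: +{$}
  S→b A: FOLLOW(A) ⊇ FOLLOW(S) ⊇ {$}; new: +{$}
  S: {$}  A: {$}  B: {$}  C: {a,b}
[2] done
  S: {$}  A: {$}  B: {$}  C: {a,b}

FOLLOW(C) = ["a", "b"]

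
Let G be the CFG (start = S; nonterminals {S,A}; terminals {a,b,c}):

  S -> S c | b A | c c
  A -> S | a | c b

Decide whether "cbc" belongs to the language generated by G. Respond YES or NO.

CNF form of G:
  S -> S T0 | T0 T0 | T1 A
  A -> S T0 | T0 T0 | T0 T1 | T1 A | a
  T0 -> c
  T1 -> b

CYK table (by increasing span):
  cell(0,0) c: {T0}  orig:{}
  cell(1,1) b: {T1}  orig:{}
  cell(2,2) c: {T0}  orig:{}
  cell(0,1) cb: {A}
  cell(1,2) bc: ∅
  cell(0,2) cbc: ∅

S ∉ T[0,2] ⇒ NO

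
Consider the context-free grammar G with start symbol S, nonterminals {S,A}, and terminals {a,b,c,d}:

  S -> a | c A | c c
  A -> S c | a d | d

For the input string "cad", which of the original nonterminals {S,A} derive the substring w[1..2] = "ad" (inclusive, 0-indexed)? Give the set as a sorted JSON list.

Convert to CNF:
  S -> T0 A | T0 T0 | a
  A -> S T0 | T1 T2 | d
  T0 -> c
  T1 -> a
  T2 -> d

CYK fill, restricted to cells inside w[1..2]:
  cell(1,1) a: {S,T1}  orig:{S}
  cell(2,2) d: {A,T2}  orig:{A}
  cell(1,2) ad: {A}

Original NTs in T[1,2] deriving "ad": ["A"]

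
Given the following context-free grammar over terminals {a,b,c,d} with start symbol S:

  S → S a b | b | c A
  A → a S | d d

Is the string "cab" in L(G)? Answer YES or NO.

CNF form of G:
  S -> S X4 | T3 A | b
  A -> T0 S | T1 T1
  T0 -> a
  T1 -> d
  T2 -> b
  T3 -> c
  X4 -> T0 T2

Fill CYK table bottom-up:
  cell(0,0) c: {T3}  orig:{}
  cell(1,1) a: {T0}  orig:{}
  cell(2,2) b: {S,T2}  orig:{S}
  cell(0,1) ca: ∅
  cell(1,2) ab: {A,X4}  orig:{A}
  cell(0,2) cab: {S}

S ∈ T[0,2] ⇒ YES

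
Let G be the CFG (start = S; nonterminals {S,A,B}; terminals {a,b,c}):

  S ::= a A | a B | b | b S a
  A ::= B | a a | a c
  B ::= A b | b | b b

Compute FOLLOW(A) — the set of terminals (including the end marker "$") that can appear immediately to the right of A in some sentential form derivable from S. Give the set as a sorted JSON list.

FIRST sets, iterate to fixpoint:
pass 1:
  A via A→a a: +{a}
  B via B→A b: +{a}
  B via B→b: +{b}
  S via S→a A: +{a}
  S via S→b: +{b}
  FIRST(S)={a,b}  FIRST(A)={a}  FIRST(B)={a,b}
pass 2:
  A via A→B: +{b}
  FIRST(S)={a,b}  FIRST(A)={a,b}  FIRST(B)={a,b}
pass 3: done
  FIRST(S)={a,b}  FIRST(A)={a,b}  FIRST(B)={a,b}

Compute FOLLOW by fixpoint:
initialize: $ ∈ FOLLOW(S)
iter 1:
  B→A b: FOLLOW(A) ⊇ FIRST(b) = {b}; new: +{b}
  S→a A: FOLLOW(A) ⊇ FOLLOW(S) ⊇ {$}; new: +{$}
  S→a B: FOLLOW(B) ⊇ FOLLOW(S) ⊇ {$}; new: +{$}
  S→b S a: FOLLOW(S) ⊇ FIRST(a) = {a}; new: +{a}
  FOLLOW[S]={$,a}  FOLLOW[A]={$,b}  FOLLOW[B]={$}
iter 2:
  A→B: FOLLOW(B) ⊇ FOLLOW(A) ⊇ {$,b}; new: +{b}
  S→a A: FOLLOW(A) ⊇ FOLLOW(S) ⊇ {$,a}; new: +{a}
  S→a B: FOLLOW(B) ⊇ FOLLOW(S) ⊇ {$,a}; new: +{a}
  FOLLOW[S]={$,a}  FOLLOW[A]={$,a,b}  FOLLOW[B]={$,a,b}
iter 3: (no change)
  FOLLOW[S]={$,a}  FOLLOW[A]={$,a,b}  FOLLOW[B]={$,a,b}

FOLLOW(A) = ["$", "a", "b"]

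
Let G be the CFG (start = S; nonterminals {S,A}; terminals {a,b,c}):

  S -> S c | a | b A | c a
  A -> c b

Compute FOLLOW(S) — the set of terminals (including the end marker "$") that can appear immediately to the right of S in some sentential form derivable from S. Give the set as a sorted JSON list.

FIRST iteration:
pass 1:
  A via A→c b: +{c}
  S via S→a: +{a}
  S via S→b A: +{b}
  S via S→c a: +{c}
  FIRST(S)={a,b,c}  FIRST(A)={c}
pass 2: — fixpoint
  FIRST(S)={a,b,c}  FIRST(A)={c}

FOLLOW iteration:
initialize: $ ∈ FOLLOW(S)
iter 1:
  S→S c: FOLLOW(S) ⊇ FIRST(c) = {c}; new: +{c}
  S→b A: FOLLOW(A) ⊇ FOLLOW(S) ⊇ {$,c}; new: +{$,c}
  FOLLOW[S]={$,c}  FOLLOW[A]={$,c}
iter 2: — fixpoint
  FOLLOW[S]={$,c}  FOLLOW[A]={$,c}

FOLLOW(S) = ["$", "c"]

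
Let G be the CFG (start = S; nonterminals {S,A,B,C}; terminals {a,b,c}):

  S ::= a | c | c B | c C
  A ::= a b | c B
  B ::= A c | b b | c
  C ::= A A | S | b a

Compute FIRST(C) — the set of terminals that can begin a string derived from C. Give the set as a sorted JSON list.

FIRST sets, iterate to fixpoint:
iter 1:
  A via A→a b: +{a}
  A via A→c B: +{c}
  B via B→A c: +{a,c}
  B via B→b b: +{b}
  C via C→A A: +{a,c}
  C via C→b a: +{b}
  S via S→a: +{a}
  S via S→c: +{c}
  S: {a,c}  A: {a,c}  B: {a,b,c}  C: {a,b,c}
iter 2: done
  S: {a,c}  A: {a,c}  B: {a,b,c}  C: {a,b,c}

FIRST(C) = ["a", "b", "c"]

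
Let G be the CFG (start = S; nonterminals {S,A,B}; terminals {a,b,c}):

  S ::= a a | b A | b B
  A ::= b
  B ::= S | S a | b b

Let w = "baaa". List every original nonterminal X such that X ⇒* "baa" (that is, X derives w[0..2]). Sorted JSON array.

CNF form of G:
  S -> T0 T0 | T1 A | T1 B
  A -> b
  B -> S T0 | T0 T0 | T1 A | T1 B | T1 T1
  T0 -> a
  T1 -> b

CYK fill, restricted to cells inside w[0..2]:
  cell(0,0) b: {A,T1}  orig:{A}
  cell(1,1) a: {T0}  orig:{}
  cell(2,2) a: {T0}  orig:{}
  cell(0,1) ba: ∅
  cell(1,2) aa: {B,S}
  cell(0,2) baa: {B,S}

Original NTs in T[0,2] deriving "baa": ["B", "S"]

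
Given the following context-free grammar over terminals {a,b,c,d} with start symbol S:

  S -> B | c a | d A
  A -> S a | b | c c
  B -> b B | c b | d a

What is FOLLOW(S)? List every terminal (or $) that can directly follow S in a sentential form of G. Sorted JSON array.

FIRST sets, iterate to fixpoint:
round 1:
  A via A→b: +{b}
  A via A→c c: +{c}
  B via B→b B: +{b}
  B via B→c b: +{c}
  B via B→d a: +{d}
  S via S→B: +{b,c,d}
  FIRST(S)={b,c,d}  FIRST(A)={b,c}  FIRST(B)={b,c,d}
round 2:
  A via A→S a: +{d}
  FIRST(S)={b,c,d}  FIRST(A)={b,c,d}  FIRST(B)={b,c,d}
round 3: (stable)
  FIRST(S)={b,c,d}  FIRST(A)={b,c,d}  FIRST(B)={b,c,d}

FOLLOW iteration:
initialize: $ ∈ FOLLOW(S)
[1]
  A→S a: FOLLOW(S) ⊇ FIRST(a) = {a}; new: +{a}
  S→B: FOLLOW(B) ⊇ FOLLOW(S) ⊇ {$,a}; new: +{$,a}
  S→d A: FOLLOW(A) ⊇ FOLLOW(S) ⊇ {$,a}; new: +{$,a}
  S: {$,a}  A: {$,a}  B: {$,a}
[2] (stable)
  S: {$,a}  A: {$,a}  B: {$,a}

FOLLOW(S) = ["$", "a"]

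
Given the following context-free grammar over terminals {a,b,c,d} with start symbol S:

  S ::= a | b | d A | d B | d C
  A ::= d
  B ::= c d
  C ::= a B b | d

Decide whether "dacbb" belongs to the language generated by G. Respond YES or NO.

Convert to CNF:
  S -> T1 A | T1 B | T1 C | a | b
  A -> d
  B -> T0 T1
  C -> T2 X4 | d
  T0 -> c
  T1 -> d
  T2 -> a
  T3 -> b
  X4 -> B T3

CYK fill:
  cell(0,0) d: {A,C,T1}  orig:{A,C}
  cell(1,1) a: {S,T2}  orig:{S}
  cell(2,2) c: {T0}  orig:{}
  cell(3,3) b: {S,T3}  orig:{S}
  cell(4,4) b: {S,T3}  orig:{S}
  cell(0,1) da: ∅
  cell(1,2) ac: ∅
  cell(2,3) cb: ∅
  cell(3,4) bb: ∅
  cell(0,2) dac: ∅
  cell(1,3) acb: ∅
  cell(2,4) cbb: ∅
  cell(0,3) dacb: ∅
  cell(1,4) acbb: ∅
  cell(0,4) dacbb: ∅

S ∉ T[0,4] ⇒ NO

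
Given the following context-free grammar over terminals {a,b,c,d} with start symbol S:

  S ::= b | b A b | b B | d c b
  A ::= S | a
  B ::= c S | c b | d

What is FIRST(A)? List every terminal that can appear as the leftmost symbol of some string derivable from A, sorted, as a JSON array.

FIRST iteration:
pass 1:
  A via A→a: +{a}
  B via B→c S: +{c}
  B via B→d: +{d}
  S via S→b: +{b}
  S via S→d c b: +{d}
  FIRST[S]={b,d}  FIRST[A]={a}  FIRST[B]={c,d}
pass 2:
  A via A→S: +{b,d}
  FIRST[S]={b,d}  FIRST[A]={a,b,d}  FIRST[B]={c,d}
pass 3: (no change)
  FIRST[S]={b,d}  FIRST[A]={a,b,d}  FIRST[B]={c,d}

FIRST(A) = ["a", "b", "d"]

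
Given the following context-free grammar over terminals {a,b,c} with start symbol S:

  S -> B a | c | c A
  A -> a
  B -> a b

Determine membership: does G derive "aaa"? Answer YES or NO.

Convert to CNF:
  S -> B T0 | T2 A | c
  A -> a
  B -> T0 T1
  T0 -> a
  T1 -> b
  T2 -> c

CYK table (by increasing span):
  T[0,0] 'a' = {A,T0}  orig:{A}
  T[1,1] 'a' = {A,T0}  orig:{A}
  T[2,2] 'a' = {A,T0}  orig:{A}
  T[0,1] 'aa' = ∅
  T[1,2] 'aa' = ∅
  T[0,2] 'aaa' = ∅

S ∉ T[0,2] ⇒ NO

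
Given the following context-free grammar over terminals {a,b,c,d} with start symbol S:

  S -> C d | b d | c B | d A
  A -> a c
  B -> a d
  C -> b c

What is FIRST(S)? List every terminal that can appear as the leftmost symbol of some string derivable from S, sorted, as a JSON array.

FIRST sets, iterate to fixpoint:
round 1:
  A via A→a c: +{a}
  B via B→a d: +{a}
  C via C→b c: +{b}
  S via S→C d: +{b}
  S via S→c B: +{c}
  S via S→d A: +{d}
  FIRST(S)={b,c,d}  FIRST(A)={a}  FIRST(B)={a}  FIRST(C)={b}
round 2: — fixpoint
  FIRST(S)={b,c,d}  FIRST(A)={a}  FIRST(B)={a}  FIRST(C)={b}

FIRST(S) = ["b", "c", "d"]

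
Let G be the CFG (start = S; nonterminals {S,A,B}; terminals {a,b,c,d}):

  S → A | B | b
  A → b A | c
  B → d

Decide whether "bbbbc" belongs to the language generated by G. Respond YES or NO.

CNF form of G:
  S -> T0 A | b | c | d
  A -> T0 A | c
  B -> d
  T0 -> b

Fill CYK table bottom-up:
  T[0,0] 'b' = {S,T0}  orig:{S}
  T[1,1] 'b' = {S,T0}  orig:{S}
  T[2,2] 'b' = {S,T0}  orig:{S}
  T[3,3] 'b' = {S,T0}  orig:{S}
  T[4,4] 'c' = {A,S}
  T[0,1] 'bb' = ∅
  T[1,2] 'bb' = ∅
  T[2,3] 'bb' = ∅
  T[3,4] 'bc' = {A,S}
  T[0,2] 'bbb' = ∅
  T[1,3] 'bbb' = ∅
  T[2,4] 'bbc' = {A,S}
  T[0,3] 'bbbb' = ∅
  T[1,4] 'bbbc' = {A,S}
  T[0,4] 'bbbbc' = {A,S}

S ∈ T[0,4] ⇒ YES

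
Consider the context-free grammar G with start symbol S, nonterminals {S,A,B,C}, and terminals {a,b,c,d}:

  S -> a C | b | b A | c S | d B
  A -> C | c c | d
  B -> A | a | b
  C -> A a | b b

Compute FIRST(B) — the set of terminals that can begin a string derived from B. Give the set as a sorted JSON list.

FIRST sets, iterate to fixpoint:
round 1:
  A via A→c c: +{c}
  A via A→d: +{d}
  B via B→A: +{c,d}
  B via B→a: +{a}
  B via B→b: +{b}
  C via C→A a: +{c,d}
  C via C→b b: +{b}
  S via S→a C: +{a}
  S via S→b: +{b}
  S via S→c S: +{c}
  S via S→d B: +{d}
  FIRST(S)={a,b,c,d}  FIRST(A)={c,d}  FIRST(B)={a,b,c,d}  FIRST(C)={b,c,d}
round 2:
  A via A→C: +{b}
  FIRST(S)={a,b,c,d}  FIRST(A)={b,c,d}  FIRST(B)={a,b,c,d}  FIRST(C)={b,c,d}
round 3: (stable)
  FIRST(S)={a,b,c,d}  FIRST(A)={b,c,d}  FIRST(B)={a,b,c,d}  FIRST(C)={b,c,d}

FIRST(B) = ["a", "b", "c", "d"]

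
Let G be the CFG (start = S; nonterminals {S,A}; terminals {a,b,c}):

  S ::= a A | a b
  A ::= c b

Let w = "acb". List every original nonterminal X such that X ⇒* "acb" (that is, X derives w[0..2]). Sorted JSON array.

Convert to CNF:
  S -> T2 A | T2 T1
  A -> T0 T1
  T0 -> c
  T1 -> b
  T2 -> a

Fill CYK table bottom-up — only the sub-triangle for w[0..2]:
  T[0,0] 'a' = {T2}  orig:{}
  T[1,1] 'c' = {T0}  orig:{}
  T[2,2] 'b' = {T1}  orig:{}
  T[0,1] 'ac' = ∅
  T[1,2] 'cb' = {A}
  T[0,2] 'acb' = {S}

Original NTs in T[0,2] deriving "acb": ["S"]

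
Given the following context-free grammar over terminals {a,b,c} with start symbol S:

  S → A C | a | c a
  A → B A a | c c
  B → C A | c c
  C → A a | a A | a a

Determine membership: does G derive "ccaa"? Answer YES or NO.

CNF form of G:
  S -> A C | T1 T0 | a
  A -> B X2 | T1 T1
  B -> C A | T1 T1
  C -> A T0 | T0 A | T0 T0
  T0 -> a
  T1 -> c
  X2 -> A T0

Fill CYK table bottom-up:
  cell(0,0) c: {T1}  orig:{}
  cell(1,1) c: {T1}  orig:{}
  cell(2,2) a: {S,T0}  orig:{S}
  cell(3,3) a: {S,T0}  orig:{S}
  cell(0,1) cc: {A,B}
  cell(1,2) ca: {S}
  cell(2,3) aa: {C}
  cell(0,2) cca: {C,X2}  orig:{C}
  cell(1,3) caa: ∅
  cell(0,3) ccaa: {S}

S ∈ T[0,3] ⇒ YES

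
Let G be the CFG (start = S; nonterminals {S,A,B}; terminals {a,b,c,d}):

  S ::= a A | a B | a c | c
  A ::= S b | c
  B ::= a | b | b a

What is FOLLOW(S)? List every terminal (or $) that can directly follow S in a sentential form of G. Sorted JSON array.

FIRST sets, iterate to fixpoint:
pass 1:
  A via A→c: +{c}
  B via B→a: +{a}
  B via B→b: +{b}
  S via S→a A: +{a}
  S via S→c: +{c}
  FIRST[S]={a,c}  FIRST[A]={c}  FIRST[B]={a,b}
pass 2:
  A via A→S b: +{a}
  FIRST[S]={a,c}  FIRST[A]={a,c}  FIRST[B]={a,b}
pass 3: (stable)
  FIRST[S]={a,c}  FIRST[A]={a,c}  FIRST[B]={a,b}

Compute FOLLOW by fixpoint:
FOLLOW(S) := {$}
round 1:
  A→S b: FOLLOW(S) ⊇ FIRST(b) = {b}; new: +{b}
  S→a A: FOLLOW(A) ⊇ FOLLOW(S) ⊇ {$,b}; new: +{$,b}
  S→a B: FOLLOW(B) ⊇ FOLLOW(S) ⊇ {$,b}; new: +{$,b}
  S: {$,b}  A: {$,b}  B: {$,b}
round 2: (no change)
  S: {$,b}  A: {$,b}  B: {$,b}

FOLLOW(S) = ["$", "b"]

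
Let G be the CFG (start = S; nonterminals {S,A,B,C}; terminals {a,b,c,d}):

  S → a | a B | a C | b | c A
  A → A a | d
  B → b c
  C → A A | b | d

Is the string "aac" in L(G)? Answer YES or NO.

Convert to CNF:
  S -> T0 B | T0 C | T2 A | a | b
  A -> A T0 | d
  B -> T1 T2
  C -> A A | b | d
  T0 -> a
  T1 -> b
  T2 -> c

CYK table (by increasing span):
  [0..0]={S,T0}  "a"  orig:{S}
  [1..1]={S,T0}  "a"  orig:{S}
  [2..2]={T2}  "c"  orig:{}
  [0..1]=∅  "aa"
  [1..2]=∅  "ac"
  [0..2]=∅  "aac"

S ∉ T[0,2] ⇒ NO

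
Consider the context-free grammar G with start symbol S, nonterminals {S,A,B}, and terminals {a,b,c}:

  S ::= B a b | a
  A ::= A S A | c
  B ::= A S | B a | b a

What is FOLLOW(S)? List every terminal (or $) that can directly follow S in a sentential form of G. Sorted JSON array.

FIRST iteration:
[1]
  A via A→c: +{c}
  B via B→A S: +{c}
  B via B→b a: +{b}
  S via S→B a b: +{b,c}
  S via S→a: +{a}
  FIRST(S)={a,b,c}  FIRST(A)={c}  FIRST(B)={b,c}
[2] (stable)
  FIRST(S)={a,b,c}  FIRST(A)={c}  FIRST(B)={b,c}

FOLLOW iteration:
FOLLOW(S) := {$}
[1]
  A→A S A: FOLLOW(A) ⊇ FIRST(S) = {a,b,c}; new: +{a,b,c}
  A→A S A: FOLLOW(S) ⊇ FIRST(A) = {c}; new: +{c}
  B→B a: FOLLOW(B) ⊇ FIRST(a) = {a}; new: +{a}
  FOLLOW(S)={$,c}  FOLLOW(A)={a,b,c}  FOLLOW(B)={a}
[2]
  B→A S: FOLLOW(S) ⊇ FOLLOW(B) ⊇ {a}; new: +{a}
  FOLLOW(S)={$,a,c}  FOLLOW(A)={a,b,c}  FOLLOW(B)={a}
[3] — fixpoint
  FOLLOW(S)={$,a,c}  FOLLOW(A)={a,b,c}  FOLLOW(B)={a}

FOLLOW(S) = ["$", "a", "c"]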